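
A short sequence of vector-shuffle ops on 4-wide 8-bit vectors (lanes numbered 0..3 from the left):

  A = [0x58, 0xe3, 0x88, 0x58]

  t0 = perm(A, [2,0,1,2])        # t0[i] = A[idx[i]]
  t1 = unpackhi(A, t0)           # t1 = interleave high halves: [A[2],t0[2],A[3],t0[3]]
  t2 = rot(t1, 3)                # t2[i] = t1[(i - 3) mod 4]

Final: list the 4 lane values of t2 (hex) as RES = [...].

RES = [0xe3, 0x58, 0x88, 0x88]

t0 = [0x88, 0x58, 0xe3, 0x88]
t1 = [0x88, 0xe3, 0x58, 0x88]
t2 = [0xe3, 0x58, 0x88, 0x88]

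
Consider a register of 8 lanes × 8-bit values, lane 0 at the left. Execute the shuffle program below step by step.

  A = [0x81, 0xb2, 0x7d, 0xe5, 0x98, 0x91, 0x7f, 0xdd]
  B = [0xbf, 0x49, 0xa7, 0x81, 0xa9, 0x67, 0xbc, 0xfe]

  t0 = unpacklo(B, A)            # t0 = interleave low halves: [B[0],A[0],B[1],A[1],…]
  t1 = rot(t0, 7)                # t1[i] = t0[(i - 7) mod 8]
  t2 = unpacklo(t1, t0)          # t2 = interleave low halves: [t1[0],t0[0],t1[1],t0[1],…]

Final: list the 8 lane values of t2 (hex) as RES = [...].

  t0: bf 81 49 b2 a7 7d 81 e5
  t1: 81 49 b2 a7 7d 81 e5 bf
  t2: 81 bf 49 81 b2 49 a7 b2

RES = [0x81, 0xbf, 0x49, 0x81, 0xb2, 0x49, 0xa7, 0xb2]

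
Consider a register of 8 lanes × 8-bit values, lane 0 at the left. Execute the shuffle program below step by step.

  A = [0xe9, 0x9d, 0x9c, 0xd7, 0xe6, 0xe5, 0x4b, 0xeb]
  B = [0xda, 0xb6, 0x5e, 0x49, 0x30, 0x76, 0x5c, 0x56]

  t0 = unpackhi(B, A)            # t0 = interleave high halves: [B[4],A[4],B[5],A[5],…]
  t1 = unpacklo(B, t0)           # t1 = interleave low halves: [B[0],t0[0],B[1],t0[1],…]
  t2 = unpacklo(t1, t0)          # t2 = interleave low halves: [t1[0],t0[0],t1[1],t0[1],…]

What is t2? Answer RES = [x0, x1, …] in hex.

RES = [ 0xda  0x30  0x30  0xe6  0xb6  0x76  0xe6  0xe5 ]

→ t0 |30|e6|76|e5|5c|4b|56|eb|
→ t1 |da|30|b6|e6|5e|76|49|e5|
→ t2 |da|30|30|e6|b6|76|e6|e5|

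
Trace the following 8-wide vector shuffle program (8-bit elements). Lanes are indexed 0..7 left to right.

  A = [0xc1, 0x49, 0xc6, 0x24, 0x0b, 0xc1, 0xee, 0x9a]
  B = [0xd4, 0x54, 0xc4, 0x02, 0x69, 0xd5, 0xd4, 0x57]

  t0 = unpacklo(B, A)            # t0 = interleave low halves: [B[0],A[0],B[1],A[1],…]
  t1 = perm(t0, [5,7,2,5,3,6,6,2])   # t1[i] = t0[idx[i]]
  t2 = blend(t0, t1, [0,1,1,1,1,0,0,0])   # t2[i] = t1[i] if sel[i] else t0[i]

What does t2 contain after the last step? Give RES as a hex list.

RES = [0xd4, 0x24, 0x54, 0xc6, 0x49, 0xc6, 0x02, 0x24]

→ t0 |d4|c1|54|49|c4|c6|02|24|
→ t1 |c6|24|54|c6|49|02|02|54|
→ t2 |d4|24|54|c6|49|c6|02|24|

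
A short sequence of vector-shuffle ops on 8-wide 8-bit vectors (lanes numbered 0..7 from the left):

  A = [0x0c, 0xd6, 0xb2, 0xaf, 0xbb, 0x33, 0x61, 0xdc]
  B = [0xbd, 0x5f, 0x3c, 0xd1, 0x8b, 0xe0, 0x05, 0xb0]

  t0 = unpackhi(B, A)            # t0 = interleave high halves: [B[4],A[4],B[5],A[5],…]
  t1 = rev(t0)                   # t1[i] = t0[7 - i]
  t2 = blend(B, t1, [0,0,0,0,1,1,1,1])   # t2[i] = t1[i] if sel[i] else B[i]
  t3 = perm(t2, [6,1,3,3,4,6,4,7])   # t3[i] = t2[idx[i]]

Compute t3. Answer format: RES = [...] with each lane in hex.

RES = [0xbb, 0x5f, 0xd1, 0xd1, 0x33, 0xbb, 0x33, 0x8b]

t0 = [0x8b, 0xbb, 0xe0, 0x33, 0x05, 0x61, 0xb0, 0xdc]
t1 = [0xdc, 0xb0, 0x61, 0x05, 0x33, 0xe0, 0xbb, 0x8b]
t2 = [0xbd, 0x5f, 0x3c, 0xd1, 0x33, 0xe0, 0xbb, 0x8b]
t3 = [0xbb, 0x5f, 0xd1, 0xd1, 0x33, 0xbb, 0x33, 0x8b]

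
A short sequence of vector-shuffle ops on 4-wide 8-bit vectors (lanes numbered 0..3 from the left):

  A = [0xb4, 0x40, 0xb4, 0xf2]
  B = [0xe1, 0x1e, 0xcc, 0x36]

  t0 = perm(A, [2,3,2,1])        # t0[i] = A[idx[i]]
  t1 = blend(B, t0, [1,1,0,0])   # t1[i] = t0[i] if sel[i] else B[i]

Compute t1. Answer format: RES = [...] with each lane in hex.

  t0: b4 f2 b4 40
  t1: b4 f2 cc 36

RES = [0xb4, 0xf2, 0xcc, 0x36]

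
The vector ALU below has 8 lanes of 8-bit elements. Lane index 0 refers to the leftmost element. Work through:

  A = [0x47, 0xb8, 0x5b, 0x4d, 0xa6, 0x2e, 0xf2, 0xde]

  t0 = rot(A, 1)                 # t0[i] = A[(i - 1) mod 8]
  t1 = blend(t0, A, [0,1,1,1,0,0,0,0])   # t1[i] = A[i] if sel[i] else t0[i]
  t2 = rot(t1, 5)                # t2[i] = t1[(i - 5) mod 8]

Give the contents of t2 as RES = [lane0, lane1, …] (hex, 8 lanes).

RES = [0x4d, 0x4d, 0xa6, 0x2e, 0xf2, 0xde, 0xb8, 0x5b]

t0 = [0xde, 0x47, 0xb8, 0x5b, 0x4d, 0xa6, 0x2e, 0xf2]
t1 = [0xde, 0xb8, 0x5b, 0x4d, 0x4d, 0xa6, 0x2e, 0xf2]
t2 = [0x4d, 0x4d, 0xa6, 0x2e, 0xf2, 0xde, 0xb8, 0x5b]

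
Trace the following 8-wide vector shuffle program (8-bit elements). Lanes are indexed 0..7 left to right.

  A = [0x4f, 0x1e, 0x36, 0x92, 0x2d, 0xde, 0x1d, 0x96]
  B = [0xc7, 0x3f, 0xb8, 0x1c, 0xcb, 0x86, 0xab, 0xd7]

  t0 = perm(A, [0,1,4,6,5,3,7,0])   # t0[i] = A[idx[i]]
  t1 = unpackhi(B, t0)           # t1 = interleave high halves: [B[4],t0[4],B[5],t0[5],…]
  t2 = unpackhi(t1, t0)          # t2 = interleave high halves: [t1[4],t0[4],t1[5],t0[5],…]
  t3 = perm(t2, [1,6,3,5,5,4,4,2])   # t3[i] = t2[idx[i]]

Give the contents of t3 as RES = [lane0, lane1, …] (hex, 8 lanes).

  t0: 4f 1e 2d 1d de 92 96 4f
  t1: cb de 86 92 ab 96 d7 4f
  t2: ab de 96 92 d7 96 4f 4f
  t3: de 4f 92 96 96 d7 d7 96

RES = [ 0xde  0x4f  0x92  0x96  0x96  0xd7  0xd7  0x96 ]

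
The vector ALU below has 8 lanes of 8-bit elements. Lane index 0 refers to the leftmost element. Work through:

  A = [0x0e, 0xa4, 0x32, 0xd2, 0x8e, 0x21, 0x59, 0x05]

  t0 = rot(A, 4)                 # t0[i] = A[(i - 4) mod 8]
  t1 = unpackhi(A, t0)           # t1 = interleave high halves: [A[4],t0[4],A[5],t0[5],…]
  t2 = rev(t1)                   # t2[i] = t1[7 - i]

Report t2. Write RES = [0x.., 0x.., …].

RES = [ 0xd2  0x05  0x32  0x59  0xa4  0x21  0x0e  0x8e ]

  t0: 8e 21 59 05 0e a4 32 d2
  t1: 8e 0e 21 a4 59 32 05 d2
  t2: d2 05 32 59 a4 21 0e 8e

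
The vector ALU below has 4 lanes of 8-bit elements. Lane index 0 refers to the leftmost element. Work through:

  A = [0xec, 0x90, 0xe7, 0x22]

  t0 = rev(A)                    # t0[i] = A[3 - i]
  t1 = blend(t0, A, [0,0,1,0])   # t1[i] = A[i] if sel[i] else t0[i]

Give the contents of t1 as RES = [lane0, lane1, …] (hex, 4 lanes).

RES = [ 0x22  0xe7  0xe7  0xec ]

→ t0 |22|e7|90|ec|
→ t1 |22|e7|e7|ec|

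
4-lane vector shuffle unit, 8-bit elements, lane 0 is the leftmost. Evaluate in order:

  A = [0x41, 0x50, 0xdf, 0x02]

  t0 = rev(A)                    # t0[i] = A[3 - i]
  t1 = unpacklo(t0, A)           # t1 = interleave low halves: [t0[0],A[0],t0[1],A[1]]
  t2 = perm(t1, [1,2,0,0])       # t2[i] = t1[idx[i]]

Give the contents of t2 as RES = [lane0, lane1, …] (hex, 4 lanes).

RES = [ 0x41  0xdf  0x02  0x02 ]

→ t0 |02|df|50|41|
→ t1 |02|41|df|50|
→ t2 |41|df|02|02|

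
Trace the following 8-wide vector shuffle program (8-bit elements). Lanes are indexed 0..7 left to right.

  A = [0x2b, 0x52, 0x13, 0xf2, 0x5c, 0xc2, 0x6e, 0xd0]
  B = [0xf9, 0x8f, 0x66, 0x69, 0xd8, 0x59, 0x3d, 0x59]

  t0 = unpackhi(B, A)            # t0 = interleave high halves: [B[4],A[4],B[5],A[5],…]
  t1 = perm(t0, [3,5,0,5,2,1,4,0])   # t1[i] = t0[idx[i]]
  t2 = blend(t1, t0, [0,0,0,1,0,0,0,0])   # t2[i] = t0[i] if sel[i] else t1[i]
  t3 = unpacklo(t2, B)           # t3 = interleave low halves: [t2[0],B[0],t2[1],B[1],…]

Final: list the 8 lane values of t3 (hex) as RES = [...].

  t0: d8 5c 59 c2 3d 6e 59 d0
  t1: c2 6e d8 6e 59 5c 3d d8
  t2: c2 6e d8 c2 59 5c 3d d8
  t3: c2 f9 6e 8f d8 66 c2 69

RES = [ 0xc2  0xf9  0x6e  0x8f  0xd8  0x66  0xc2  0x69 ]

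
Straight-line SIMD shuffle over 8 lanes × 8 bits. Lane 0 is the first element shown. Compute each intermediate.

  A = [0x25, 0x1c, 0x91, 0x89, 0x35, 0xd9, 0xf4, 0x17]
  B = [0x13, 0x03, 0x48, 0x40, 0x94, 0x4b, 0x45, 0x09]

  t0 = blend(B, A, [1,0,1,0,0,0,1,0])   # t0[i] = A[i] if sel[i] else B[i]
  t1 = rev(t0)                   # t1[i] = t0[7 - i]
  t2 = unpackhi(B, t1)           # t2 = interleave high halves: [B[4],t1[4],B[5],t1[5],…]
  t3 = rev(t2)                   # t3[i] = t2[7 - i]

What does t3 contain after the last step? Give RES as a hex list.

t0 = [0x25, 0x03, 0x91, 0x40, 0x94, 0x4b, 0xf4, 0x09]
t1 = [0x09, 0xf4, 0x4b, 0x94, 0x40, 0x91, 0x03, 0x25]
t2 = [0x94, 0x40, 0x4b, 0x91, 0x45, 0x03, 0x09, 0x25]
t3 = [0x25, 0x09, 0x03, 0x45, 0x91, 0x4b, 0x40, 0x94]

RES = [ 0x25  0x09  0x03  0x45  0x91  0x4b  0x40  0x94 ]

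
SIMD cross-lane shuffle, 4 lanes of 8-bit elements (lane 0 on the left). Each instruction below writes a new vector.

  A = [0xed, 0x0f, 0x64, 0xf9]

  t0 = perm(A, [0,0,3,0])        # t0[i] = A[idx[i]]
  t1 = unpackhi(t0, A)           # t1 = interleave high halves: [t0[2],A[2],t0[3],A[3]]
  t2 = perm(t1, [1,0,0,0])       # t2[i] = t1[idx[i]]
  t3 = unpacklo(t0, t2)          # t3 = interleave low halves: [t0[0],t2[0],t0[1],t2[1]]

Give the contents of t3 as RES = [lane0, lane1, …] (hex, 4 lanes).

RES = [ 0xed  0x64  0xed  0xf9 ]

  t0: ed ed f9 ed
  t1: f9 64 ed f9
  t2: 64 f9 f9 f9
  t3: ed 64 ed f9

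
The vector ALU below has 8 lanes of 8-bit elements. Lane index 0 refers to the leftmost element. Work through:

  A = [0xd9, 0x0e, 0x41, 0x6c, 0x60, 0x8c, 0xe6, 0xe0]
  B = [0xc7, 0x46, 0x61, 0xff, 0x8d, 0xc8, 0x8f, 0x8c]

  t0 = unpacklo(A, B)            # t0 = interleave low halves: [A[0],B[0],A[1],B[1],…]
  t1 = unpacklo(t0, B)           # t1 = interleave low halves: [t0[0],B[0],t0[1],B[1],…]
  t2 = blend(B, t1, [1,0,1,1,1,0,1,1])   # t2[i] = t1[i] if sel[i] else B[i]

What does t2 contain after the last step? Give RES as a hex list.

RES = [0xd9, 0x46, 0xc7, 0x46, 0x0e, 0xc8, 0x46, 0xff]

→ t0 |d9|c7|0e|46|41|61|6c|ff|
→ t1 |d9|c7|c7|46|0e|61|46|ff|
→ t2 |d9|46|c7|46|0e|c8|46|ff|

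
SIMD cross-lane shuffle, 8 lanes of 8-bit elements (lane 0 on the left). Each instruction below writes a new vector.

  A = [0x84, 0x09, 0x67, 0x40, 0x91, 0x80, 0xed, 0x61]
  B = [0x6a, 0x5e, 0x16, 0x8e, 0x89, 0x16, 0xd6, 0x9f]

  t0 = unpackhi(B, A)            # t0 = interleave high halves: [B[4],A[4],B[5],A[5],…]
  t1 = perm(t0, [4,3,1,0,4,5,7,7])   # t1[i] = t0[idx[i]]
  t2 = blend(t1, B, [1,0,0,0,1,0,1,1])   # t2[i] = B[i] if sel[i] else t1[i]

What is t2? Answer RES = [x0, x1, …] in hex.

RES = [0x6a, 0x80, 0x91, 0x89, 0x89, 0xed, 0xd6, 0x9f]

→ t0 |89|91|16|80|d6|ed|9f|61|
→ t1 |d6|80|91|89|d6|ed|61|61|
→ t2 |6a|80|91|89|89|ed|d6|9f|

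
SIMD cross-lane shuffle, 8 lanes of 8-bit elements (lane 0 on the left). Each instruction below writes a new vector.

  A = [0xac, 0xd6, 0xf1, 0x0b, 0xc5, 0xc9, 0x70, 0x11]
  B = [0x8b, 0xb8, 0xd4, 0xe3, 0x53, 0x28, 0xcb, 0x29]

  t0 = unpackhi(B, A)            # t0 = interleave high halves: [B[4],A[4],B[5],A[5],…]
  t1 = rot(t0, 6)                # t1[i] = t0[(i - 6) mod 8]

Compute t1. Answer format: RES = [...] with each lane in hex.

t0 = [0x53, 0xc5, 0x28, 0xc9, 0xcb, 0x70, 0x29, 0x11]
t1 = [0x28, 0xc9, 0xcb, 0x70, 0x29, 0x11, 0x53, 0xc5]

RES = [0x28, 0xc9, 0xcb, 0x70, 0x29, 0x11, 0x53, 0xc5]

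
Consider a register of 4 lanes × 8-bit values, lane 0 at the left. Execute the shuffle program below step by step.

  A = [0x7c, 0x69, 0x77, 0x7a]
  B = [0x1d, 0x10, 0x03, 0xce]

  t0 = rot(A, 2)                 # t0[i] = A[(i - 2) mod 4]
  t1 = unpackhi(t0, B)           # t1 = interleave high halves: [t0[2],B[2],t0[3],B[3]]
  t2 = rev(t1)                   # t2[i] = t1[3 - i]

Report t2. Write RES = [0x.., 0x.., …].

t0 = [0x77, 0x7a, 0x7c, 0x69]
t1 = [0x7c, 0x03, 0x69, 0xce]
t2 = [0xce, 0x69, 0x03, 0x7c]

RES = [ 0xce  0x69  0x03  0x7c ]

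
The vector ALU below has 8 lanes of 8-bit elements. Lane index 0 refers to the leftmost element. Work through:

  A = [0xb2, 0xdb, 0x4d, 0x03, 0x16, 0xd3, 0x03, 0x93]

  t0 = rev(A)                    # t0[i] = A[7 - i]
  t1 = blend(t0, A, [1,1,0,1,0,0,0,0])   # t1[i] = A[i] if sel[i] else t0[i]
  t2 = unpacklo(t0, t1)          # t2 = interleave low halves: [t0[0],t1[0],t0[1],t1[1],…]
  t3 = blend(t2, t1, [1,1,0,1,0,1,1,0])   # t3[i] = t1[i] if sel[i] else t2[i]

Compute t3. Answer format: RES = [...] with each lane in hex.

t0 = [0x93, 0x03, 0xd3, 0x16, 0x03, 0x4d, 0xdb, 0xb2]
t1 = [0xb2, 0xdb, 0xd3, 0x03, 0x03, 0x4d, 0xdb, 0xb2]
t2 = [0x93, 0xb2, 0x03, 0xdb, 0xd3, 0xd3, 0x16, 0x03]
t3 = [0xb2, 0xdb, 0x03, 0x03, 0xd3, 0x4d, 0xdb, 0x03]

RES = [ 0xb2  0xdb  0x03  0x03  0xd3  0x4d  0xdb  0x03 ]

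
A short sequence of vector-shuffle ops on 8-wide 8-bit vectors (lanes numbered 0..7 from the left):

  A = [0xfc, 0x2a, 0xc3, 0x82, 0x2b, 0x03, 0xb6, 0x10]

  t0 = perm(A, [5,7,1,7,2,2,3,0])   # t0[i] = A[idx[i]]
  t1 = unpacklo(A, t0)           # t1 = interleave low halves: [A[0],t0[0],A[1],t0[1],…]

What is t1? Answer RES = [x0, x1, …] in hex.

RES = [ 0xfc  0x03  0x2a  0x10  0xc3  0x2a  0x82  0x10 ]

→ t0 |03|10|2a|10|c3|c3|82|fc|
→ t1 |fc|03|2a|10|c3|2a|82|10|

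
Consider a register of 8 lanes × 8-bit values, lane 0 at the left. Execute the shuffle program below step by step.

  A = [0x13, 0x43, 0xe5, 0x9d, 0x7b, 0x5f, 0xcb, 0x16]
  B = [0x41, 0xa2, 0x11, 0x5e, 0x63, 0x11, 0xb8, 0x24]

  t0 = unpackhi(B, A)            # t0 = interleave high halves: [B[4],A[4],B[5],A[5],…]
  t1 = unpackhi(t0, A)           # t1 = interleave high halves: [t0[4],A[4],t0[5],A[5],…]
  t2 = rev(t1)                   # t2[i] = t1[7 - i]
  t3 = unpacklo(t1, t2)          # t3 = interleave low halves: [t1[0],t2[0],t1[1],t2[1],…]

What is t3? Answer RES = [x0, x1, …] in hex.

→ t0 |63|7b|11|5f|b8|cb|24|16|
→ t1 |b8|7b|cb|5f|24|cb|16|16|
→ t2 |16|16|cb|24|5f|cb|7b|b8|
→ t3 |b8|16|7b|16|cb|cb|5f|24|

RES = [0xb8, 0x16, 0x7b, 0x16, 0xcb, 0xcb, 0x5f, 0x24]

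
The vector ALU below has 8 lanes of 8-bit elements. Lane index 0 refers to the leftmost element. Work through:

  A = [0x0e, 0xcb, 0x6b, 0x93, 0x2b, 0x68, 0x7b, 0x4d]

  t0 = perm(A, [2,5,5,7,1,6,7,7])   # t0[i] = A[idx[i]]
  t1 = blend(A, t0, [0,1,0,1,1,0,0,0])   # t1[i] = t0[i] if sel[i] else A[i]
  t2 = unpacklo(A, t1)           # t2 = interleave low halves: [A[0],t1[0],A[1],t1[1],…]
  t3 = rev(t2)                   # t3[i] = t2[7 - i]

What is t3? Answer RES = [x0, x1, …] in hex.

→ t0 |6b|68|68|4d|cb|7b|4d|4d|
→ t1 |0e|68|6b|4d|cb|68|7b|4d|
→ t2 |0e|0e|cb|68|6b|6b|93|4d|
→ t3 |4d|93|6b|6b|68|cb|0e|0e|

RES = [ 0x4d  0x93  0x6b  0x6b  0x68  0xcb  0x0e  0x0e ]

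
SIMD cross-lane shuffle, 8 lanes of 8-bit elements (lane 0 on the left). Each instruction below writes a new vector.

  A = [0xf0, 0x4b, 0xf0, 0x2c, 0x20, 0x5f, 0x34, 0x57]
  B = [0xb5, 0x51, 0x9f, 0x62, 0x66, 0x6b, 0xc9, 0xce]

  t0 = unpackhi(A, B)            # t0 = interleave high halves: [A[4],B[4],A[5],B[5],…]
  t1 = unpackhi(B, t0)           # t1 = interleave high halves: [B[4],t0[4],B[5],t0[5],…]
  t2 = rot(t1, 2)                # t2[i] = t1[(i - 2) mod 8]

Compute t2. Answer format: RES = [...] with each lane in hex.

→ t0 |20|66|5f|6b|34|c9|57|ce|
→ t1 |66|34|6b|c9|c9|57|ce|ce|
→ t2 |ce|ce|66|34|6b|c9|c9|57|

RES = [ 0xce  0xce  0x66  0x34  0x6b  0xc9  0xc9  0x57 ]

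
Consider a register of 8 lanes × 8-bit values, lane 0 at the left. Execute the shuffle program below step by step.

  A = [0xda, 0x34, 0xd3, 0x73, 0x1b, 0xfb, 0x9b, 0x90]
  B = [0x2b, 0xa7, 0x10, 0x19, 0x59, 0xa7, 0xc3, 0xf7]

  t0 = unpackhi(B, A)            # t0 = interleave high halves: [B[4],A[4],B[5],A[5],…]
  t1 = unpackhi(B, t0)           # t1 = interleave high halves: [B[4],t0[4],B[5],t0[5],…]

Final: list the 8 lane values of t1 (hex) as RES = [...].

→ t0 |59|1b|a7|fb|c3|9b|f7|90|
→ t1 |59|c3|a7|9b|c3|f7|f7|90|

RES = [0x59, 0xc3, 0xa7, 0x9b, 0xc3, 0xf7, 0xf7, 0x90]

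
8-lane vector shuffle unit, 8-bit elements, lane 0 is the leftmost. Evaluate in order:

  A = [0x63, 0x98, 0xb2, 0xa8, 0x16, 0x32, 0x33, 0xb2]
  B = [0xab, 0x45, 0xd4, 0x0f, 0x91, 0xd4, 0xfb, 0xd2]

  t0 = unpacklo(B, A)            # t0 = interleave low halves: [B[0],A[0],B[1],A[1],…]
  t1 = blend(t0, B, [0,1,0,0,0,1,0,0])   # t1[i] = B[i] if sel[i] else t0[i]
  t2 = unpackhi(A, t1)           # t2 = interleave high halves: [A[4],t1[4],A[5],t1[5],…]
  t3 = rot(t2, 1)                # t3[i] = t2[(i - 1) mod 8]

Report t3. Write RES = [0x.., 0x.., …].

RES = [0xa8, 0x16, 0xd4, 0x32, 0xd4, 0x33, 0x0f, 0xb2]

  t0: ab 63 45 98 d4 b2 0f a8
  t1: ab 45 45 98 d4 d4 0f a8
  t2: 16 d4 32 d4 33 0f b2 a8
  t3: a8 16 d4 32 d4 33 0f b2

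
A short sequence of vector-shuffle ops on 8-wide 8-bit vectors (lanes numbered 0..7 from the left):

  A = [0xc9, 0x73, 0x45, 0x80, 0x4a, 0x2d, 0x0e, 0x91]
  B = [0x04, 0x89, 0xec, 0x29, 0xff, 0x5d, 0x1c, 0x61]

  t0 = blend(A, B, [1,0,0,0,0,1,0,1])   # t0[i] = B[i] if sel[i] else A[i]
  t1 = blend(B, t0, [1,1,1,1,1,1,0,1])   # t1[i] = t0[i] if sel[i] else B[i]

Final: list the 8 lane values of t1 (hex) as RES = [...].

t0 = [0x04, 0x73, 0x45, 0x80, 0x4a, 0x5d, 0x0e, 0x61]
t1 = [0x04, 0x73, 0x45, 0x80, 0x4a, 0x5d, 0x1c, 0x61]

RES = [ 0x04  0x73  0x45  0x80  0x4a  0x5d  0x1c  0x61 ]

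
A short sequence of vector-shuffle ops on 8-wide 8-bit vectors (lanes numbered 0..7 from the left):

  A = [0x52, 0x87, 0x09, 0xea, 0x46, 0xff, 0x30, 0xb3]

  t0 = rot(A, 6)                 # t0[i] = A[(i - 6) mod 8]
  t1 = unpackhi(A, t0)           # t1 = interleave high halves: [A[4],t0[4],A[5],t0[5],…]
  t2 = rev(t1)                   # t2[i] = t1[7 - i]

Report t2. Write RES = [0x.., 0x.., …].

→ t0 |09|ea|46|ff|30|b3|52|87|
→ t1 |46|30|ff|b3|30|52|b3|87|
→ t2 |87|b3|52|30|b3|ff|30|46|

RES = [ 0x87  0xb3  0x52  0x30  0xb3  0xff  0x30  0x46 ]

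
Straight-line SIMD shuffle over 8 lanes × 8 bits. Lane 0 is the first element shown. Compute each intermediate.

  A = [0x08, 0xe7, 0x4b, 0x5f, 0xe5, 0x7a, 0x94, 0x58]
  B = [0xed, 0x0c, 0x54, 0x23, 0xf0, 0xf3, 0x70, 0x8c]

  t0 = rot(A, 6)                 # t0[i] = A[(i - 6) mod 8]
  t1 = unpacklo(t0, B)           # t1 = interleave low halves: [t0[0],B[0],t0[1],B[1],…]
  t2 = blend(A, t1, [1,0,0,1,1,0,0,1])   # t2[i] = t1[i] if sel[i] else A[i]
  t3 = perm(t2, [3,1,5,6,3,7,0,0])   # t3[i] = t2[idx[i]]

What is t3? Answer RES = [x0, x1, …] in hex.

t0 = [0x4b, 0x5f, 0xe5, 0x7a, 0x94, 0x58, 0x08, 0xe7]
t1 = [0x4b, 0xed, 0x5f, 0x0c, 0xe5, 0x54, 0x7a, 0x23]
t2 = [0x4b, 0xe7, 0x4b, 0x0c, 0xe5, 0x7a, 0x94, 0x23]
t3 = [0x0c, 0xe7, 0x7a, 0x94, 0x0c, 0x23, 0x4b, 0x4b]

RES = [ 0x0c  0xe7  0x7a  0x94  0x0c  0x23  0x4b  0x4b ]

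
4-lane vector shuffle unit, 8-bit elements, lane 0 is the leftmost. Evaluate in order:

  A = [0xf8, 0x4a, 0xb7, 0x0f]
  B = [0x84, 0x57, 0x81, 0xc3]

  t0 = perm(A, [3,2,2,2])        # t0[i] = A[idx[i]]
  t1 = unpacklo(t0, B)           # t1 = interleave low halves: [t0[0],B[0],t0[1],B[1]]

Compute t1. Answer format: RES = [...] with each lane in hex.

RES = [0x0f, 0x84, 0xb7, 0x57]

  t0: 0f b7 b7 b7
  t1: 0f 84 b7 57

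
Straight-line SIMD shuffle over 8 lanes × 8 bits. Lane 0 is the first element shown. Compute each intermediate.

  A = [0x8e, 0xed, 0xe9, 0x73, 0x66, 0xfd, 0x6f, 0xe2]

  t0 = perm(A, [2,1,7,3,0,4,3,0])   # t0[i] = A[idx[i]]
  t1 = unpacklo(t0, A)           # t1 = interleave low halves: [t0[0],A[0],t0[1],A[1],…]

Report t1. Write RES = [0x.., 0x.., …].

RES = [0xe9, 0x8e, 0xed, 0xed, 0xe2, 0xe9, 0x73, 0x73]

→ t0 |e9|ed|e2|73|8e|66|73|8e|
→ t1 |e9|8e|ed|ed|e2|e9|73|73|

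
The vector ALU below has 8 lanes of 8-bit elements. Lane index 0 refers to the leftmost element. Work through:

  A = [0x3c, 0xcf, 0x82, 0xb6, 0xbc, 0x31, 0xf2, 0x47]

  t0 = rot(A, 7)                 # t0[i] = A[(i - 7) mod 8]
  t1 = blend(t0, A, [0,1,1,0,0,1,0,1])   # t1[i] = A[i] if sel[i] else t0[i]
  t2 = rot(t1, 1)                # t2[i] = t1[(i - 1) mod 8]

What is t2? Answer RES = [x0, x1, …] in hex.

RES = [0x47, 0xcf, 0xcf, 0x82, 0xbc, 0x31, 0x31, 0x47]

  t0: cf 82 b6 bc 31 f2 47 3c
  t1: cf cf 82 bc 31 31 47 47
  t2: 47 cf cf 82 bc 31 31 47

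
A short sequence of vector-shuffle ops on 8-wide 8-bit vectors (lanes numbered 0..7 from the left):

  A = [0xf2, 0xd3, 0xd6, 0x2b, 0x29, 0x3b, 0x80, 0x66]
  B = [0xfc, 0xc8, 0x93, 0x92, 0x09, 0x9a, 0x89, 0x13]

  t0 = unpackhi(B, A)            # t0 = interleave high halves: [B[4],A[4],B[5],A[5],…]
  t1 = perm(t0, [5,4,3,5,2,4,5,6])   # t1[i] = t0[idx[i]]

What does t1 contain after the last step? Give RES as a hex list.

t0 = [0x09, 0x29, 0x9a, 0x3b, 0x89, 0x80, 0x13, 0x66]
t1 = [0x80, 0x89, 0x3b, 0x80, 0x9a, 0x89, 0x80, 0x13]

RES = [0x80, 0x89, 0x3b, 0x80, 0x9a, 0x89, 0x80, 0x13]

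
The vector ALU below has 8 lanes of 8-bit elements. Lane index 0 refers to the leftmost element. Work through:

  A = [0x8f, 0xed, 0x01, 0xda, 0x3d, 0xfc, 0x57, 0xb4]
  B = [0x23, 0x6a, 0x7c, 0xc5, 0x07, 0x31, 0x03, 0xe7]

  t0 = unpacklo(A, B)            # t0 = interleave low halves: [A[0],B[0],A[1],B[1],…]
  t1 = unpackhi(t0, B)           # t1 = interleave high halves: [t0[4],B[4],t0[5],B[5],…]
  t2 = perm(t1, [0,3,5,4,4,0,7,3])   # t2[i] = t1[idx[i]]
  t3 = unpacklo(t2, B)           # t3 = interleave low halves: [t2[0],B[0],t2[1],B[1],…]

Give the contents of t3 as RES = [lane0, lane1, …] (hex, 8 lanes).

RES = [0x01, 0x23, 0x31, 0x6a, 0x03, 0x7c, 0xda, 0xc5]

→ t0 |8f|23|ed|6a|01|7c|da|c5|
→ t1 |01|07|7c|31|da|03|c5|e7|
→ t2 |01|31|03|da|da|01|e7|31|
→ t3 |01|23|31|6a|03|7c|da|c5|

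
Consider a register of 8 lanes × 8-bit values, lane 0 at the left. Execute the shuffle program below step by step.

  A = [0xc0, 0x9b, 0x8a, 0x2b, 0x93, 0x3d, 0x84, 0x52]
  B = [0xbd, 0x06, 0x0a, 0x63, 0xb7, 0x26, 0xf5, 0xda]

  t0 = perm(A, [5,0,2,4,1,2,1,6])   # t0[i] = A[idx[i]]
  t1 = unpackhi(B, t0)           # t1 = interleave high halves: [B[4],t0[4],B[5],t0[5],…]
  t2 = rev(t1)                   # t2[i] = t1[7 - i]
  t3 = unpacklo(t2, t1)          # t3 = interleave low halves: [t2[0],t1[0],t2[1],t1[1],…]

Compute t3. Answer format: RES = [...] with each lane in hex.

t0 = [0x3d, 0xc0, 0x8a, 0x93, 0x9b, 0x8a, 0x9b, 0x84]
t1 = [0xb7, 0x9b, 0x26, 0x8a, 0xf5, 0x9b, 0xda, 0x84]
t2 = [0x84, 0xda, 0x9b, 0xf5, 0x8a, 0x26, 0x9b, 0xb7]
t3 = [0x84, 0xb7, 0xda, 0x9b, 0x9b, 0x26, 0xf5, 0x8a]

RES = [ 0x84  0xb7  0xda  0x9b  0x9b  0x26  0xf5  0x8a ]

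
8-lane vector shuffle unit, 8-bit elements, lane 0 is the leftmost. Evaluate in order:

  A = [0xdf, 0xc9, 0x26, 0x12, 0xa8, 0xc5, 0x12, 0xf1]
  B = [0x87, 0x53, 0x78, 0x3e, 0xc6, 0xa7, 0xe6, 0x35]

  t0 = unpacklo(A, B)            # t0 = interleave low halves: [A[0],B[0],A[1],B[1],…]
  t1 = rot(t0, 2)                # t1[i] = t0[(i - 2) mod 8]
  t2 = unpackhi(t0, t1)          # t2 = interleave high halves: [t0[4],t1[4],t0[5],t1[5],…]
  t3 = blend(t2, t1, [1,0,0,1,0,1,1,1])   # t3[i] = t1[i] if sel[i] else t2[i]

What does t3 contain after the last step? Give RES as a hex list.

t0 = [0xdf, 0x87, 0xc9, 0x53, 0x26, 0x78, 0x12, 0x3e]
t1 = [0x12, 0x3e, 0xdf, 0x87, 0xc9, 0x53, 0x26, 0x78]
t2 = [0x26, 0xc9, 0x78, 0x53, 0x12, 0x26, 0x3e, 0x78]
t3 = [0x12, 0xc9, 0x78, 0x87, 0x12, 0x53, 0x26, 0x78]

RES = [ 0x12  0xc9  0x78  0x87  0x12  0x53  0x26  0x78 ]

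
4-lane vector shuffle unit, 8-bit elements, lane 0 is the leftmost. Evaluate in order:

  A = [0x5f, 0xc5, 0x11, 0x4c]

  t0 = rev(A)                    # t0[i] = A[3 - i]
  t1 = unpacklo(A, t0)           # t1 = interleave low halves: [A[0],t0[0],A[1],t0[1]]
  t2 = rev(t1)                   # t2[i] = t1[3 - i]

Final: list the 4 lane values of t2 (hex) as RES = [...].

RES = [0x11, 0xc5, 0x4c, 0x5f]

  t0: 4c 11 c5 5f
  t1: 5f 4c c5 11
  t2: 11 c5 4c 5f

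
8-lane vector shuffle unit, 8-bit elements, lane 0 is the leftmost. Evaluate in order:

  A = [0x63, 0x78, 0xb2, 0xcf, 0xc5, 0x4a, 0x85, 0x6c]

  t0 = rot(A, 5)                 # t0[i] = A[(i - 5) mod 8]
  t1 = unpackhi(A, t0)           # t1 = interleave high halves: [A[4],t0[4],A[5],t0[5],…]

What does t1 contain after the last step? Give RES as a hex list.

  t0: cf c5 4a 85 6c 63 78 b2
  t1: c5 6c 4a 63 85 78 6c b2

RES = [0xc5, 0x6c, 0x4a, 0x63, 0x85, 0x78, 0x6c, 0xb2]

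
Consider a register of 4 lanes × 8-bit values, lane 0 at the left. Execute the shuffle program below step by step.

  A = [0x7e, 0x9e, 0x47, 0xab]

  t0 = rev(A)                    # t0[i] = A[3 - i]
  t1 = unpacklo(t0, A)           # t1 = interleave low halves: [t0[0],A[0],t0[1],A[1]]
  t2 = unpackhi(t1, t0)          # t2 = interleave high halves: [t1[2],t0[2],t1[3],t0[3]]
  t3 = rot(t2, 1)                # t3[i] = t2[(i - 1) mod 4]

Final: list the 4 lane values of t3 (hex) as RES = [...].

  t0: ab 47 9e 7e
  t1: ab 7e 47 9e
  t2: 47 9e 9e 7e
  t3: 7e 47 9e 9e

RES = [0x7e, 0x47, 0x9e, 0x9e]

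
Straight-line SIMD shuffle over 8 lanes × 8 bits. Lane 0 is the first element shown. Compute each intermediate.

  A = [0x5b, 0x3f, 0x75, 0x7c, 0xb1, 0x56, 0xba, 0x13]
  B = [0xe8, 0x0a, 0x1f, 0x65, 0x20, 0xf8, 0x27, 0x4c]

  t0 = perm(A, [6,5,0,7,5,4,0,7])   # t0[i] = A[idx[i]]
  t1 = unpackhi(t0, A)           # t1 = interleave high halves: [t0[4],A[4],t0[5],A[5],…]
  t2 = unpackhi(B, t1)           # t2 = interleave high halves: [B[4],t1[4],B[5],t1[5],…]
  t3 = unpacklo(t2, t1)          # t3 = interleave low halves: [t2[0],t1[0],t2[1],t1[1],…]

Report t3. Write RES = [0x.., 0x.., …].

RES = [0x20, 0x56, 0x5b, 0xb1, 0xf8, 0xb1, 0xba, 0x56]

→ t0 |ba|56|5b|13|56|b1|5b|13|
→ t1 |56|b1|b1|56|5b|ba|13|13|
→ t2 |20|5b|f8|ba|27|13|4c|13|
→ t3 |20|56|5b|b1|f8|b1|ba|56|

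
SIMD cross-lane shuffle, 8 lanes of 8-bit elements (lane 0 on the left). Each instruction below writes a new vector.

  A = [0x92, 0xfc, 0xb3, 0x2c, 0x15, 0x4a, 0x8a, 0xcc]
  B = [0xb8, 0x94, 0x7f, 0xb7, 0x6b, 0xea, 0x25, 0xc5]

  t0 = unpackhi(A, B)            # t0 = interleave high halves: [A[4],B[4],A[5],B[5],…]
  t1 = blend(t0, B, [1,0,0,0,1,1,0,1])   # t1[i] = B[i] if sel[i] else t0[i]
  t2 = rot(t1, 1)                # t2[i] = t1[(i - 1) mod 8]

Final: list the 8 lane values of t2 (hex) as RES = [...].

RES = [0xc5, 0xb8, 0x6b, 0x4a, 0xea, 0x6b, 0xea, 0xcc]

t0 = [0x15, 0x6b, 0x4a, 0xea, 0x8a, 0x25, 0xcc, 0xc5]
t1 = [0xb8, 0x6b, 0x4a, 0xea, 0x6b, 0xea, 0xcc, 0xc5]
t2 = [0xc5, 0xb8, 0x6b, 0x4a, 0xea, 0x6b, 0xea, 0xcc]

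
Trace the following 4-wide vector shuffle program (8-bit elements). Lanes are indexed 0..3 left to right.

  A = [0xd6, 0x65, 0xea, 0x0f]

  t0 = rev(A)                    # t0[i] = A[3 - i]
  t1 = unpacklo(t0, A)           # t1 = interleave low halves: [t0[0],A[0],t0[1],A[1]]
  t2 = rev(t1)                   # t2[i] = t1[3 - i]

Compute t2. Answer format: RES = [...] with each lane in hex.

  t0: 0f ea 65 d6
  t1: 0f d6 ea 65
  t2: 65 ea d6 0f

RES = [ 0x65  0xea  0xd6  0x0f ]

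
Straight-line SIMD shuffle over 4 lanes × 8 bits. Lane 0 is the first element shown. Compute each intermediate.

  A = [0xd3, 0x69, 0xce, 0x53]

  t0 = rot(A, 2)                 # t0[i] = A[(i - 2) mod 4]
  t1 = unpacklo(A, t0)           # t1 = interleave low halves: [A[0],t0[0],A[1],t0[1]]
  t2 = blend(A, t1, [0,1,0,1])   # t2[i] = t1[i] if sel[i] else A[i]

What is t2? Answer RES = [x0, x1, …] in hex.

RES = [ 0xd3  0xce  0xce  0x53 ]

  t0: ce 53 d3 69
  t1: d3 ce 69 53
  t2: d3 ce ce 53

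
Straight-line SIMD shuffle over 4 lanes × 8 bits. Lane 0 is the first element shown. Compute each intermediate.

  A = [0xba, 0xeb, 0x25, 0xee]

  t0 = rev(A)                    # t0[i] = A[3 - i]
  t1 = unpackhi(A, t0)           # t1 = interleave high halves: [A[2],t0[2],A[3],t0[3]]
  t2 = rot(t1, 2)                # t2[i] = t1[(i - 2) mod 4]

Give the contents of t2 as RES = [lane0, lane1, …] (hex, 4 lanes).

RES = [ 0xee  0xba  0x25  0xeb ]

→ t0 |ee|25|eb|ba|
→ t1 |25|eb|ee|ba|
→ t2 |ee|ba|25|eb|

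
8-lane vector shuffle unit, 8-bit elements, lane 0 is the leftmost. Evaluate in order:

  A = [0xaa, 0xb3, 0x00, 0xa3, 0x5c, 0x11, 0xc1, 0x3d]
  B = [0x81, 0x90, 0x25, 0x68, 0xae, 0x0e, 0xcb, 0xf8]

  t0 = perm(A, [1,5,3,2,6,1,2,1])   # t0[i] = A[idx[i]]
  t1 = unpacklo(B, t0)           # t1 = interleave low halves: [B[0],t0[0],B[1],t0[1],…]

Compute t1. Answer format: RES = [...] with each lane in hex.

RES = [ 0x81  0xb3  0x90  0x11  0x25  0xa3  0x68  0x00 ]

→ t0 |b3|11|a3|00|c1|b3|00|b3|
→ t1 |81|b3|90|11|25|a3|68|00|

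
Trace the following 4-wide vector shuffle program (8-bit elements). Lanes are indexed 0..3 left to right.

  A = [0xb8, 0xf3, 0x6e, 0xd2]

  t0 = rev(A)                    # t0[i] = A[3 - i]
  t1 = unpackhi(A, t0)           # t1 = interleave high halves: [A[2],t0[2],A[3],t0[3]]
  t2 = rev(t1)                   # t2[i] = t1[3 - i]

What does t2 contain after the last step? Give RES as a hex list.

RES = [ 0xb8  0xd2  0xf3  0x6e ]

t0 = [0xd2, 0x6e, 0xf3, 0xb8]
t1 = [0x6e, 0xf3, 0xd2, 0xb8]
t2 = [0xb8, 0xd2, 0xf3, 0x6e]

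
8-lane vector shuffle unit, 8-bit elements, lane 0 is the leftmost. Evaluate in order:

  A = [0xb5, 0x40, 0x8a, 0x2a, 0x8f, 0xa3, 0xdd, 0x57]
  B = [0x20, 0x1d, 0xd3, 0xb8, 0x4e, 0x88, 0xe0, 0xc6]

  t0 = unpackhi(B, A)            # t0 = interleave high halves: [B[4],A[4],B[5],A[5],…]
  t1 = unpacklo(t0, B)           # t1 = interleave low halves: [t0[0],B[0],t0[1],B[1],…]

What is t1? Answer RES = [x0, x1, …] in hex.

→ t0 |4e|8f|88|a3|e0|dd|c6|57|
→ t1 |4e|20|8f|1d|88|d3|a3|b8|

RES = [ 0x4e  0x20  0x8f  0x1d  0x88  0xd3  0xa3  0xb8 ]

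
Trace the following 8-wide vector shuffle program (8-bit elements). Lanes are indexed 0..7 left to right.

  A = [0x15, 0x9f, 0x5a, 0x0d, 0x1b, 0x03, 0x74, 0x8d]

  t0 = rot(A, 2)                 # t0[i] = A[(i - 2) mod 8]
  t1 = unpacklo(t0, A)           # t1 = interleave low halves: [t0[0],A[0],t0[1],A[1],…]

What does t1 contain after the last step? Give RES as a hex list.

RES = [0x74, 0x15, 0x8d, 0x9f, 0x15, 0x5a, 0x9f, 0x0d]

  t0: 74 8d 15 9f 5a 0d 1b 03
  t1: 74 15 8d 9f 15 5a 9f 0d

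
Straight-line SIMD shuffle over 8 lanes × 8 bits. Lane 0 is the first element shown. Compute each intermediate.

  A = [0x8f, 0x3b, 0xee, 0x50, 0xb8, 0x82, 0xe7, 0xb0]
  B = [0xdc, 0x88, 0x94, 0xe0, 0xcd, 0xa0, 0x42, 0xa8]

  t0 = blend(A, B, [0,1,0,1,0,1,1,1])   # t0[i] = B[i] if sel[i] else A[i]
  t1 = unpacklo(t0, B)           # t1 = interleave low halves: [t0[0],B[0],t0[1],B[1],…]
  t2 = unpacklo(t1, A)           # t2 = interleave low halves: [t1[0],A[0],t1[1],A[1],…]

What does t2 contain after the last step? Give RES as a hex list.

→ t0 |8f|88|ee|e0|b8|a0|42|a8|
→ t1 |8f|dc|88|88|ee|94|e0|e0|
→ t2 |8f|8f|dc|3b|88|ee|88|50|

RES = [ 0x8f  0x8f  0xdc  0x3b  0x88  0xee  0x88  0x50 ]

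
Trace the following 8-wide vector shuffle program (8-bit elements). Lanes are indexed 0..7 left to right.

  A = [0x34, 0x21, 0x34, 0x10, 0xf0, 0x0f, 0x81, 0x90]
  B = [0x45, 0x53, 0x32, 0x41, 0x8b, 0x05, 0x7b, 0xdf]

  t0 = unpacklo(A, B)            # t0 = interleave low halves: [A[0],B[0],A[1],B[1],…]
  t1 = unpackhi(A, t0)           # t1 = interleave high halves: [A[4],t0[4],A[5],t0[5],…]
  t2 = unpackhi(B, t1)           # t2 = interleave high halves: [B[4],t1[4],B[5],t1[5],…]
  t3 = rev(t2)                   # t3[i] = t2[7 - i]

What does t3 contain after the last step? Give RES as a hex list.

RES = [ 0x41  0xdf  0x90  0x7b  0x10  0x05  0x81  0x8b ]

t0 = [0x34, 0x45, 0x21, 0x53, 0x34, 0x32, 0x10, 0x41]
t1 = [0xf0, 0x34, 0x0f, 0x32, 0x81, 0x10, 0x90, 0x41]
t2 = [0x8b, 0x81, 0x05, 0x10, 0x7b, 0x90, 0xdf, 0x41]
t3 = [0x41, 0xdf, 0x90, 0x7b, 0x10, 0x05, 0x81, 0x8b]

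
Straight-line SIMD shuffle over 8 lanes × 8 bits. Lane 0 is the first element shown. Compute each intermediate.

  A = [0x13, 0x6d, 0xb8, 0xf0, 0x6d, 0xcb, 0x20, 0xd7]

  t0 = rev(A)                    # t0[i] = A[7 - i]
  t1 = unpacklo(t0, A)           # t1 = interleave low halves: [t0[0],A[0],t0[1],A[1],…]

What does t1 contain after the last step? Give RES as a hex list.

  t0: d7 20 cb 6d f0 b8 6d 13
  t1: d7 13 20 6d cb b8 6d f0

RES = [0xd7, 0x13, 0x20, 0x6d, 0xcb, 0xb8, 0x6d, 0xf0]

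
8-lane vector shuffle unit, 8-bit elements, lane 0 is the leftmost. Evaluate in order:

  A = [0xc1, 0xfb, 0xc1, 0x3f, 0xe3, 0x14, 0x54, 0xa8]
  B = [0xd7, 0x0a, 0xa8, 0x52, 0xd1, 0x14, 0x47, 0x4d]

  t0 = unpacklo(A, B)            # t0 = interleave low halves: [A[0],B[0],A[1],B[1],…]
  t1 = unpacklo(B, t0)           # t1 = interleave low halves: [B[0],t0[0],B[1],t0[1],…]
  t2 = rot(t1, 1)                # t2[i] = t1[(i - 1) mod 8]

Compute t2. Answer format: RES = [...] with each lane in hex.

  t0: c1 d7 fb 0a c1 a8 3f 52
  t1: d7 c1 0a d7 a8 fb 52 0a
  t2: 0a d7 c1 0a d7 a8 fb 52

RES = [ 0x0a  0xd7  0xc1  0x0a  0xd7  0xa8  0xfb  0x52 ]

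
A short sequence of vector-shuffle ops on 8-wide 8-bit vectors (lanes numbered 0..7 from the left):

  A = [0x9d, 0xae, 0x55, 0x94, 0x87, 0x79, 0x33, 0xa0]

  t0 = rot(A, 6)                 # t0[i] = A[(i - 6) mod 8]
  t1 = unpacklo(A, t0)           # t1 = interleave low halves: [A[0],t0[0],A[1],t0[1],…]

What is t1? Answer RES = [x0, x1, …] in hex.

RES = [ 0x9d  0x55  0xae  0x94  0x55  0x87  0x94  0x79 ]

t0 = [0x55, 0x94, 0x87, 0x79, 0x33, 0xa0, 0x9d, 0xae]
t1 = [0x9d, 0x55, 0xae, 0x94, 0x55, 0x87, 0x94, 0x79]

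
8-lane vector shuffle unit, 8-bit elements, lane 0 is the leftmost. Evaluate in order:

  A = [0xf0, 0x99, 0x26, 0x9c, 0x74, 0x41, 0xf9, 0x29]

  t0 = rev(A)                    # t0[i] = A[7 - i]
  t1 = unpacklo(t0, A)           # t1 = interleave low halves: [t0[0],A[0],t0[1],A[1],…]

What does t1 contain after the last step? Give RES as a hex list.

RES = [0x29, 0xf0, 0xf9, 0x99, 0x41, 0x26, 0x74, 0x9c]

→ t0 |29|f9|41|74|9c|26|99|f0|
→ t1 |29|f0|f9|99|41|26|74|9c|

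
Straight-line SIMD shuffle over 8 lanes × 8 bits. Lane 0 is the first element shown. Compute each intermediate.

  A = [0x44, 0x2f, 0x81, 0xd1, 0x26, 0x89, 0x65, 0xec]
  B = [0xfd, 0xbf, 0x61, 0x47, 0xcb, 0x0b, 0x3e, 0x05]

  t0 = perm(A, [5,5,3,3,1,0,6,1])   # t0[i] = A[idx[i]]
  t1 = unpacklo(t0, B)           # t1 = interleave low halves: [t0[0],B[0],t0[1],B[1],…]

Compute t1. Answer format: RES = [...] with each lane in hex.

RES = [ 0x89  0xfd  0x89  0xbf  0xd1  0x61  0xd1  0x47 ]

  t0: 89 89 d1 d1 2f 44 65 2f
  t1: 89 fd 89 bf d1 61 d1 47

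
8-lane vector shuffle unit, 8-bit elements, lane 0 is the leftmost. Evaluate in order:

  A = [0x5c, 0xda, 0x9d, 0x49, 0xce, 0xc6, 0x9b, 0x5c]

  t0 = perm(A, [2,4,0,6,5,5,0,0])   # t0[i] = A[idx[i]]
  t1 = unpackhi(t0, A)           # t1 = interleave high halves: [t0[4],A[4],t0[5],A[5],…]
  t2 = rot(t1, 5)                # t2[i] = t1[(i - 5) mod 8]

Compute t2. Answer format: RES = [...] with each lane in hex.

  t0: 9d ce 5c 9b c6 c6 5c 5c
  t1: c6 ce c6 c6 5c 9b 5c 5c
  t2: c6 5c 9b 5c 5c c6 ce c6

RES = [ 0xc6  0x5c  0x9b  0x5c  0x5c  0xc6  0xce  0xc6 ]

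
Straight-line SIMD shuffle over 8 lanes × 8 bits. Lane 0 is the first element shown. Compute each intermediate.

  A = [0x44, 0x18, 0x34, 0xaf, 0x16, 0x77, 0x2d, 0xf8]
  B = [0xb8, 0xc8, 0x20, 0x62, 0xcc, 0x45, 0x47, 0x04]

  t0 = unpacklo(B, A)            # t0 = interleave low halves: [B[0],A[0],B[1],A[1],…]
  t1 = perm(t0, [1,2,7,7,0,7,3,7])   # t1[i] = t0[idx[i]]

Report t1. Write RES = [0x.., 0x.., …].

  t0: b8 44 c8 18 20 34 62 af
  t1: 44 c8 af af b8 af 18 af

RES = [ 0x44  0xc8  0xaf  0xaf  0xb8  0xaf  0x18  0xaf ]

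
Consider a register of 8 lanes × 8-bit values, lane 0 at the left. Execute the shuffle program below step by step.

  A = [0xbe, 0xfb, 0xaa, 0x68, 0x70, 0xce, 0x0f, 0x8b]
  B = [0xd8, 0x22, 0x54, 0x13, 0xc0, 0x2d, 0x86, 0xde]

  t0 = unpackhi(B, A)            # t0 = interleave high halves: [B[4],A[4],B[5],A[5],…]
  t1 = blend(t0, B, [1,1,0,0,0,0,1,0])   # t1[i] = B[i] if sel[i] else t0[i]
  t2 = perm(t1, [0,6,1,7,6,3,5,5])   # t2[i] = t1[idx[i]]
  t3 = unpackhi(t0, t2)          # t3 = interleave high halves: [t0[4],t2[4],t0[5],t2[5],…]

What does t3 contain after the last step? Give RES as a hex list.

t0 = [0xc0, 0x70, 0x2d, 0xce, 0x86, 0x0f, 0xde, 0x8b]
t1 = [0xd8, 0x22, 0x2d, 0xce, 0x86, 0x0f, 0x86, 0x8b]
t2 = [0xd8, 0x86, 0x22, 0x8b, 0x86, 0xce, 0x0f, 0x0f]
t3 = [0x86, 0x86, 0x0f, 0xce, 0xde, 0x0f, 0x8b, 0x0f]

RES = [0x86, 0x86, 0x0f, 0xce, 0xde, 0x0f, 0x8b, 0x0f]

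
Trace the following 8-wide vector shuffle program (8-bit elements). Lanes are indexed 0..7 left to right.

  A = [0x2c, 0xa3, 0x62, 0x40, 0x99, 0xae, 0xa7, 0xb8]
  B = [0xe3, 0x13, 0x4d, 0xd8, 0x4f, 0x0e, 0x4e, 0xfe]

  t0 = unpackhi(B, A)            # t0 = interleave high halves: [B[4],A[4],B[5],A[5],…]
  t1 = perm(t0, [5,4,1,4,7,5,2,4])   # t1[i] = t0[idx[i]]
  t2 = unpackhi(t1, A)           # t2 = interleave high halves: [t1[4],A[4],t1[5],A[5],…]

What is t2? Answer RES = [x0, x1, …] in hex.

RES = [ 0xb8  0x99  0xa7  0xae  0x0e  0xa7  0x4e  0xb8 ]

→ t0 |4f|99|0e|ae|4e|a7|fe|b8|
→ t1 |a7|4e|99|4e|b8|a7|0e|4e|
→ t2 |b8|99|a7|ae|0e|a7|4e|b8|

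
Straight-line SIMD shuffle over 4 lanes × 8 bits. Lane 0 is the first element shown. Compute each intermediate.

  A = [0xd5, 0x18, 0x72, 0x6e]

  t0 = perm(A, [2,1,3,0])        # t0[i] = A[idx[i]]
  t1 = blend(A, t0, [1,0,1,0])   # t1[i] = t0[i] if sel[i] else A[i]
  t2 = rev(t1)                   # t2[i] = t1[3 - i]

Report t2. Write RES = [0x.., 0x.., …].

RES = [ 0x6e  0x6e  0x18  0x72 ]

t0 = [0x72, 0x18, 0x6e, 0xd5]
t1 = [0x72, 0x18, 0x6e, 0x6e]
t2 = [0x6e, 0x6e, 0x18, 0x72]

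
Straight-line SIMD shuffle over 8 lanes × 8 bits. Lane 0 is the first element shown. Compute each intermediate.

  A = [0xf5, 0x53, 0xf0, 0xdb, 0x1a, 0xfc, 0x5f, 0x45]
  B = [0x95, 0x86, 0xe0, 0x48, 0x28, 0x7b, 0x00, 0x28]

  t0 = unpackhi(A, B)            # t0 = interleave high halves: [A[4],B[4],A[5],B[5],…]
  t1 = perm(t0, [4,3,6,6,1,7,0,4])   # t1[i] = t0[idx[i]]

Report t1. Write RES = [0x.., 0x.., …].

  t0: 1a 28 fc 7b 5f 00 45 28
  t1: 5f 7b 45 45 28 28 1a 5f

RES = [0x5f, 0x7b, 0x45, 0x45, 0x28, 0x28, 0x1a, 0x5f]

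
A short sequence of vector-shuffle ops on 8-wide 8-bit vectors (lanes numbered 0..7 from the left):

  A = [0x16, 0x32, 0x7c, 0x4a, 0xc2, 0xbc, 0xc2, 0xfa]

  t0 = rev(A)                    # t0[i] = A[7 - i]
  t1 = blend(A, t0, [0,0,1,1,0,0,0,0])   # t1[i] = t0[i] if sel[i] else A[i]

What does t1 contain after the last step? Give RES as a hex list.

RES = [ 0x16  0x32  0xbc  0xc2  0xc2  0xbc  0xc2  0xfa ]

  t0: fa c2 bc c2 4a 7c 32 16
  t1: 16 32 bc c2 c2 bc c2 fa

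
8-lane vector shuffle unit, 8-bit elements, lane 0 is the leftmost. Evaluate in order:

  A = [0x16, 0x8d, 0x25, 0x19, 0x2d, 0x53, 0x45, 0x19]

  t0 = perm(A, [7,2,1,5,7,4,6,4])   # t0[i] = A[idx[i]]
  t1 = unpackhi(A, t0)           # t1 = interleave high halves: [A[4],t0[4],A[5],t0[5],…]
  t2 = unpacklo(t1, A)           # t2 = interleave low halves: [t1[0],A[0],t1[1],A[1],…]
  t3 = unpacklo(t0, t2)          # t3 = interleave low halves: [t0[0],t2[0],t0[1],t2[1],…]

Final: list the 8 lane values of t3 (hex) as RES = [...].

RES = [0x19, 0x2d, 0x25, 0x16, 0x8d, 0x19, 0x53, 0x8d]

→ t0 |19|25|8d|53|19|2d|45|2d|
→ t1 |2d|19|53|2d|45|45|19|2d|
→ t2 |2d|16|19|8d|53|25|2d|19|
→ t3 |19|2d|25|16|8d|19|53|8d|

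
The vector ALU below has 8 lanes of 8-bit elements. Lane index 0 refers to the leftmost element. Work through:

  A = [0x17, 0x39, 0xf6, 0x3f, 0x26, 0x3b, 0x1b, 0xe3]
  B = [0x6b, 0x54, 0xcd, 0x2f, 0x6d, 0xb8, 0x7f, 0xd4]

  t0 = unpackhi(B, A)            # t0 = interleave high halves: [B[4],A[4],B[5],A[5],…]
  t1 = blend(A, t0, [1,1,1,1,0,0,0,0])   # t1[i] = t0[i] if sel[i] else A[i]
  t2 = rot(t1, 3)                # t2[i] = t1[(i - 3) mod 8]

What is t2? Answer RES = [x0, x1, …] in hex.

RES = [0x3b, 0x1b, 0xe3, 0x6d, 0x26, 0xb8, 0x3b, 0x26]

t0 = [0x6d, 0x26, 0xb8, 0x3b, 0x7f, 0x1b, 0xd4, 0xe3]
t1 = [0x6d, 0x26, 0xb8, 0x3b, 0x26, 0x3b, 0x1b, 0xe3]
t2 = [0x3b, 0x1b, 0xe3, 0x6d, 0x26, 0xb8, 0x3b, 0x26]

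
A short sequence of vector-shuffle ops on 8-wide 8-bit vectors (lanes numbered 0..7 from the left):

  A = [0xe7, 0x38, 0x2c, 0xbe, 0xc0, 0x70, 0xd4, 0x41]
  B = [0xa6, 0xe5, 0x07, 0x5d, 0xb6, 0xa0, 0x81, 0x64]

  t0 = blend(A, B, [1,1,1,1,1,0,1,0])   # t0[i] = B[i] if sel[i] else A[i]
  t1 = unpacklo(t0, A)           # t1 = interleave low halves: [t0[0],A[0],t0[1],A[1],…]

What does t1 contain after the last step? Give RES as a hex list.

t0 = [0xa6, 0xe5, 0x07, 0x5d, 0xb6, 0x70, 0x81, 0x41]
t1 = [0xa6, 0xe7, 0xe5, 0x38, 0x07, 0x2c, 0x5d, 0xbe]

RES = [ 0xa6  0xe7  0xe5  0x38  0x07  0x2c  0x5d  0xbe ]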